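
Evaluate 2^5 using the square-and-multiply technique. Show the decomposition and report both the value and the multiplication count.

Computing 2^5 by squaring (build up from 2^1; each line after the first costs one multiplication):

2^1 = 2
2^2 = (2^1)^2 = 2^2 = 4
2^4 = (2^2)^2 = 4^2 = 16
2^5 = 2 * 2^4 = 2 * 16 = 32

Result: 32
Multiplications needed: 3 (3 lines after 2^1)

2^5 = 32. Using exponentiation by squaring, this requires 3 multiplications. The key idea: if the exponent is even, square the half-power; if odd, multiply by the base once.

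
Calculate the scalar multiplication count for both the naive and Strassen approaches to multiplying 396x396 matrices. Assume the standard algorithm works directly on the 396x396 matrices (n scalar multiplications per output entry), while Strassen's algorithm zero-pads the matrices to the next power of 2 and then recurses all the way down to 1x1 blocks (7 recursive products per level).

Matrix multiplication for 396x396 matrices:

Strassen's algorithm requires power-of-2 dimensions. Pad 396x396 to 512x512 (next power of 2).

Standard algorithm: 396^3 = 62099136 multiplications
Strassen's algorithm: 7^(log2(512)) = 7^9 = 40353607 multiplications
Savings: 62099136 - 40353607 = 21745529 multiplications

Standard: 62099136 multiplications (396^3). Strassen: 40353607 multiplications (7^9, after padding to 512x512). Strassen reduces 8 recursive multiplications to 7 at each level.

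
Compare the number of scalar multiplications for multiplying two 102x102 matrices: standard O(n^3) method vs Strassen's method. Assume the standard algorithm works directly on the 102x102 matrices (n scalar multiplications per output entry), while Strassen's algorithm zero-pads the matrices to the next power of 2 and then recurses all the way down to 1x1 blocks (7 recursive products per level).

Matrix multiplication for 102x102 matrices:

Strassen's algorithm requires power-of-2 dimensions. Pad 102x102 to 128x128 (next power of 2).

Standard algorithm: 102^3 = 1061208 multiplications
Strassen's algorithm: 7^(log2(128)) = 7^7 = 823543 multiplications
Savings: 1061208 - 823543 = 237665 multiplications

Standard: 1061208 multiplications (102^3). Strassen: 823543 multiplications (7^7, after padding to 128x128). Strassen reduces 8 recursive multiplications to 7 at each level.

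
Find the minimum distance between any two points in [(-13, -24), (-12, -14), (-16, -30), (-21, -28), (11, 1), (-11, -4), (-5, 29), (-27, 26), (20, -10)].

Computing all pairwise distances among 9 points:

d((-13, -24), (-12, -14)) = 10.0499
d((-13, -24), (-16, -30)) = 6.7082
d((-13, -24), (-21, -28)) = 8.9443
d((-13, -24), (11, 1)) = 34.6554
d((-13, -24), (-11, -4)) = 20.0998
d((-13, -24), (-5, 29)) = 53.6004
d((-13, -24), (-27, 26)) = 51.923
d((-13, -24), (20, -10)) = 35.8469
d((-12, -14), (-16, -30)) = 16.4924
d((-12, -14), (-21, -28)) = 16.6433
d((-12, -14), (11, 1)) = 27.4591
d((-12, -14), (-11, -4)) = 10.0499
d((-12, -14), (-5, 29)) = 43.566
d((-12, -14), (-27, 26)) = 42.72
d((-12, -14), (20, -10)) = 32.249
d((-16, -30), (-21, -28)) = 5.3852 <-- minimum
d((-16, -30), (11, 1)) = 41.1096
d((-16, -30), (-11, -4)) = 26.4764
d((-16, -30), (-5, 29)) = 60.0167
d((-16, -30), (-27, 26)) = 57.0701
d((-16, -30), (20, -10)) = 41.1825
d((-21, -28), (11, 1)) = 43.1856
d((-21, -28), (-11, -4)) = 26.0
d((-21, -28), (-5, 29)) = 59.203
d((-21, -28), (-27, 26)) = 54.3323
d((-21, -28), (20, -10)) = 44.7772
d((11, 1), (-11, -4)) = 22.561
d((11, 1), (-5, 29)) = 32.249
d((11, 1), (-27, 26)) = 45.4863
d((11, 1), (20, -10)) = 14.2127
d((-11, -4), (-5, 29)) = 33.541
d((-11, -4), (-27, 26)) = 34.0
d((-11, -4), (20, -10)) = 31.5753
d((-5, 29), (-27, 26)) = 22.2036
d((-5, 29), (20, -10)) = 46.3249
d((-27, 26), (20, -10)) = 59.203

Closest pair: (-16, -30) and (-21, -28) with distance 5.3852

The closest pair is (-16, -30) and (-21, -28) with Euclidean distance 5.3852. For 9 points, brute-force pairwise comparison is shown above. For large n, the divide-and-conquer algorithm (sort by x, recurse on halves, check the dividing strip) achieves O(n log n).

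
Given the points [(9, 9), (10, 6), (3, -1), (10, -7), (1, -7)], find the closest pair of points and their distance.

Computing all pairwise distances among 5 points:

d((9, 9), (10, 6)) = 3.1623 <-- minimum
d((9, 9), (3, -1)) = 11.6619
d((9, 9), (10, -7)) = 16.0312
d((9, 9), (1, -7)) = 17.8885
d((10, 6), (3, -1)) = 9.8995
d((10, 6), (10, -7)) = 13.0
d((10, 6), (1, -7)) = 15.8114
d((3, -1), (10, -7)) = 9.2195
d((3, -1), (1, -7)) = 6.3246
d((10, -7), (1, -7)) = 9.0

Closest pair: (9, 9) and (10, 6) with distance 3.1623

The closest pair is (9, 9) and (10, 6) with Euclidean distance 3.1623. For 5 points, brute-force pairwise comparison is shown above. For large n, the divide-and-conquer algorithm (sort by x, recurse on halves, check the dividing strip) achieves O(n log n).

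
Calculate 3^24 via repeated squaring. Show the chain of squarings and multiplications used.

Computing 3^24 by squaring (build up from 3^1; each line after the first costs one multiplication):

3^1 = 3
3^2 = (3^1)^2 = 3^2 = 9
3^3 = 3 * 3^2 = 3 * 9 = 27
3^6 = (3^3)^2 = 27^2 = 729
3^12 = (3^6)^2 = 729^2 = 531441
3^24 = (3^12)^2 = 531441^2 = 282429536481

Result: 282429536481
Multiplications needed: 5 (5 lines after 3^1)

3^24 = 282429536481. Using exponentiation by squaring, this requires 5 multiplications. The key idea: if the exponent is even, square the half-power; if odd, multiply by the base once.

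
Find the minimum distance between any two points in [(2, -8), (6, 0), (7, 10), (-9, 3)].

Computing all pairwise distances among 4 points:

d((2, -8), (6, 0)) = 8.9443 <-- minimum
d((2, -8), (7, 10)) = 18.6815
d((2, -8), (-9, 3)) = 15.5563
d((6, 0), (7, 10)) = 10.0499
d((6, 0), (-9, 3)) = 15.2971
d((7, 10), (-9, 3)) = 17.4642

Closest pair: (2, -8) and (6, 0) with distance 8.9443

The closest pair is (2, -8) and (6, 0) with Euclidean distance 8.9443. For 4 points, brute-force pairwise comparison is shown above. For large n, the divide-and-conquer algorithm (sort by x, recurse on halves, check the dividing strip) achieves O(n log n).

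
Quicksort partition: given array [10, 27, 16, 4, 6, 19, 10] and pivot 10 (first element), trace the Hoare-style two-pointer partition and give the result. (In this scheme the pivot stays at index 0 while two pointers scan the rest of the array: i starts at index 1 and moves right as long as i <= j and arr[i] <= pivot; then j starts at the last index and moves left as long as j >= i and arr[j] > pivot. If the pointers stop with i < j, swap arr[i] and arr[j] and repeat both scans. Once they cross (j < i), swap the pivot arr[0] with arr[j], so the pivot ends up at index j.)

Hoare-style two-pointer partition with pivot = 10:

Initial array: [10, 27, 16, 4, 6, 19, 10]

Pointers start at i = 1, j = 6.
i stops at index 1 (arr[1]=27 > 10), j stops at index 6 (arr[6]=10 <= 10): swap arr[1] and arr[6], array becomes [10, 10, 16, 4, 6, 19, 27]
i stops at index 2 (arr[2]=16 > 10), j stops at index 4 (arr[4]=6 <= 10): swap arr[2] and arr[4], array becomes [10, 10, 6, 4, 16, 19, 27]
i ends at 4, j ends at 3: the pointers have crossed (j < i), so scanning stops.

Swap pivot arr[0] with arr[3] to place pivot at position 3: [4, 10, 6, 10, 16, 19, 27]
Pivot position: 3

After partitioning with pivot 10, the array becomes [4, 10, 6, 10, 16, 19, 27]. The pivot is placed at index 3. All elements to the left of the pivot are <= 10, and all elements to the right are > 10.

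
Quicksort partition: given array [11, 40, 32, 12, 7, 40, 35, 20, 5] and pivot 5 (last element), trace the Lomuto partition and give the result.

Lomuto partition with pivot = 5:

Initial array: [11, 40, 32, 12, 7, 40, 35, 20, 5]

arr[0]=11 > 5: no swap
arr[1]=40 > 5: no swap
arr[2]=32 > 5: no swap
arr[3]=12 > 5: no swap
arr[4]=7 > 5: no swap
arr[5]=40 > 5: no swap
arr[6]=35 > 5: no swap
arr[7]=20 > 5: no swap

Place pivot at position 0: [5, 40, 32, 12, 7, 40, 35, 20, 11]
Pivot position: 0

After partitioning with pivot 5, the array becomes [5, 40, 32, 12, 7, 40, 35, 20, 11]. The pivot is placed at index 0. All elements to the left of the pivot are <= 5, and all elements to the right are > 5.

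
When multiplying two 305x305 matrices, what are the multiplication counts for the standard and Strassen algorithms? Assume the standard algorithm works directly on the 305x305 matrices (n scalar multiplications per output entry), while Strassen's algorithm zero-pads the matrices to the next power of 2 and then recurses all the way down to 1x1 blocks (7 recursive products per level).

Matrix multiplication for 305x305 matrices:

Strassen's algorithm requires power-of-2 dimensions. Pad 305x305 to 512x512 (next power of 2).

Standard algorithm: 305^3 = 28372625 multiplications
Strassen's algorithm: 7^(log2(512)) = 7^9 = 40353607 multiplications
Difference: 28372625 - 40353607 = -11980982 (Strassen uses MORE here due to padding overhead — for small or just-over-power-of-2 n, padding can outweigh the per-level savings)

Standard: 28372625 multiplications (305^3). Strassen: 40353607 multiplications (7^9, after padding to 512x512). Strassen reduces 8 recursive multiplications to 7 at each level.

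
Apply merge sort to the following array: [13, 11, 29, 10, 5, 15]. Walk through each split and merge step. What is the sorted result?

Merge sort trace:

Split: [13, 11, 29, 10, 5, 15] -> [13, 11, 29] and [10, 5, 15]
  Split: [13, 11, 29] -> [13] and [11, 29]
    Split: [11, 29] -> [11] and [29]
    Merge: [11] + [29] -> [11, 29]
  Merge: [13] + [11, 29] -> [11, 13, 29]
  Split: [10, 5, 15] -> [10] and [5, 15]
    Split: [5, 15] -> [5] and [15]
    Merge: [5] + [15] -> [5, 15]
  Merge: [10] + [5, 15] -> [5, 10, 15]
Merge: [11, 13, 29] + [5, 10, 15] -> [5, 10, 11, 13, 15, 29]

Final sorted array: [5, 10, 11, 13, 15, 29]

The merge sort proceeds by recursively splitting the array and merging sorted halves.
After all merges, the sorted array is [5, 10, 11, 13, 15, 29].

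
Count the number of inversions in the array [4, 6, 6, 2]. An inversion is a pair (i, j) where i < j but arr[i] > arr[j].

Finding inversions in [4, 6, 6, 2]:

(0, 3): arr[0]=4 > arr[3]=2
(1, 3): arr[1]=6 > arr[3]=2
(2, 3): arr[2]=6 > arr[3]=2

Total inversions: 3

The array has 3 inversion(s): (0,3), (1,3), (2,3). Each pair (i,j) satisfies i < j and arr[i] > arr[j].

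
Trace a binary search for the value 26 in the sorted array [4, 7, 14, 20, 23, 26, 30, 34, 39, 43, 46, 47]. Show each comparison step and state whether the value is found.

Binary search for 26 in [4, 7, 14, 20, 23, 26, 30, 34, 39, 43, 46, 47]:

lo=0, hi=11, mid=5, arr[mid]=26 -> Found target at index 5!

Binary search finds 26 at index 5 after 1 comparisons. The search repeatedly halves the search space by comparing with the middle element.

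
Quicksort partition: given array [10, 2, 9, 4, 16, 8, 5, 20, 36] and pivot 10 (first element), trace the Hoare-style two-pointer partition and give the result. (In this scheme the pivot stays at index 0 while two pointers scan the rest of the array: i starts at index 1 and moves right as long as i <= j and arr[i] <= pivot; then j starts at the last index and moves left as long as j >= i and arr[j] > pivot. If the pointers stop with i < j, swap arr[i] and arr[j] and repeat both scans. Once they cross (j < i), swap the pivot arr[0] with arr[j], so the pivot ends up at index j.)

Hoare-style two-pointer partition with pivot = 10:

Initial array: [10, 2, 9, 4, 16, 8, 5, 20, 36]

Pointers start at i = 1, j = 8.
i stops at index 4 (arr[4]=16 > 10), j stops at index 6 (arr[6]=5 <= 10): swap arr[4] and arr[6], array becomes [10, 2, 9, 4, 5, 8, 16, 20, 36]
i ends at 6, j ends at 5: the pointers have crossed (j < i), so scanning stops.

Swap pivot arr[0] with arr[5] to place pivot at position 5: [8, 2, 9, 4, 5, 10, 16, 20, 36]
Pivot position: 5

After partitioning with pivot 10, the array becomes [8, 2, 9, 4, 5, 10, 16, 20, 36]. The pivot is placed at index 5. All elements to the left of the pivot are <= 10, and all elements to the right are > 10.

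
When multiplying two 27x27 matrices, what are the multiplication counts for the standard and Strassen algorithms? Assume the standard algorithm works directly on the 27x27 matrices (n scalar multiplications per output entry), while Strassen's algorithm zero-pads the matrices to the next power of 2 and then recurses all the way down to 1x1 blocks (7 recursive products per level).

Matrix multiplication for 27x27 matrices:

Strassen's algorithm requires power-of-2 dimensions. Pad 27x27 to 32x32 (next power of 2).

Standard algorithm: 27^3 = 19683 multiplications
Strassen's algorithm: 7^(log2(32)) = 7^5 = 16807 multiplications
Savings: 19683 - 16807 = 2876 multiplications

Standard: 19683 multiplications (27^3). Strassen: 16807 multiplications (7^5, after padding to 32x32). Strassen reduces 8 recursive multiplications to 7 at each level.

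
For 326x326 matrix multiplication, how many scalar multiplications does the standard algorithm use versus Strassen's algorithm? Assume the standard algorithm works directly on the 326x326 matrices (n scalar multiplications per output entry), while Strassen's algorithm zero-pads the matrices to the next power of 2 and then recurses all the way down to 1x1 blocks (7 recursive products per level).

Matrix multiplication for 326x326 matrices:

Strassen's algorithm requires power-of-2 dimensions. Pad 326x326 to 512x512 (next power of 2).

Standard algorithm: 326^3 = 34645976 multiplications
Strassen's algorithm: 7^(log2(512)) = 7^9 = 40353607 multiplications
Difference: 34645976 - 40353607 = -5707631 (Strassen uses MORE here due to padding overhead — for small or just-over-power-of-2 n, padding can outweigh the per-level savings)

Standard: 34645976 multiplications (326^3). Strassen: 40353607 multiplications (7^9, after padding to 512x512). Strassen reduces 8 recursive multiplications to 7 at each level.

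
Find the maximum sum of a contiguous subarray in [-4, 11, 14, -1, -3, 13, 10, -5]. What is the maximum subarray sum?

Using Kadane's algorithm on [-4, 11, 14, -1, -3, 13, 10, -5]:

Scanning through the array:
Position 1 (value 11): max_ending_here = 11, max_so_far = 11
Position 2 (value 14): max_ending_here = 25, max_so_far = 25
Position 3 (value -1): max_ending_here = 24, max_so_far = 25
Position 4 (value -3): max_ending_here = 21, max_so_far = 25
Position 5 (value 13): max_ending_here = 34, max_so_far = 34
Position 6 (value 10): max_ending_here = 44, max_so_far = 44
Position 7 (value -5): max_ending_here = 39, max_so_far = 44

Maximum subarray: [11, 14, -1, -3, 13, 10]
Maximum sum: 44

The maximum subarray is [11, 14, -1, -3, 13, 10] with sum 44. This subarray runs from index 1 to index 6.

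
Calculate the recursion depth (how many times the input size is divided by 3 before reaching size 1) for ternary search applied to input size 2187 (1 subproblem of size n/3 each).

For divide and conquer with division factor 3:

Problem sizes at each level:
Level 0: 2187
Level 1: 729
Level 2: 243
Level 3: 81
Level 4: 27
Level 5: 9
Level 6: 3
Level 7: 1

The root is level 0 and the size-1 base case is level 7 (the tree spans levels 0 through 7, i.e. 8 levels counting the root), so the depth is the number of divisions: log_3(2187) = 7

The recursion tree depth is log_3(2187) = 7. At each level, the problem size is divided by 3, so it takes 7 divisions to reduce to a base case of size 1. The algorithm makes 1 recursive call at each level.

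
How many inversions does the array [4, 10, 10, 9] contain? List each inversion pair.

Finding inversions in [4, 10, 10, 9]:

(1, 3): arr[1]=10 > arr[3]=9
(2, 3): arr[2]=10 > arr[3]=9

Total inversions: 2

The array has 2 inversion(s): (1,3), (2,3). Each pair (i,j) satisfies i < j and arr[i] > arr[j].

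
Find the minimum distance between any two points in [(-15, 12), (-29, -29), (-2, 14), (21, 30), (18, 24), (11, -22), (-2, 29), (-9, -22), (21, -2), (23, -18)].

Computing all pairwise distances among 10 points:

d((-15, 12), (-29, -29)) = 43.3244
d((-15, 12), (-2, 14)) = 13.1529
d((-15, 12), (21, 30)) = 40.2492
d((-15, 12), (18, 24)) = 35.1141
d((-15, 12), (11, -22)) = 42.8019
d((-15, 12), (-2, 29)) = 21.4009
d((-15, 12), (-9, -22)) = 34.5254
d((-15, 12), (21, -2)) = 38.6264
d((-15, 12), (23, -18)) = 48.4149
d((-29, -29), (-2, 14)) = 50.774
d((-29, -29), (21, 30)) = 77.3369
d((-29, -29), (18, 24)) = 70.8378
d((-29, -29), (11, -22)) = 40.6079
d((-29, -29), (-2, 29)) = 63.9766
d((-29, -29), (-9, -22)) = 21.1896
d((-29, -29), (21, -2)) = 56.8243
d((-29, -29), (23, -18)) = 53.1507
d((-2, 14), (21, 30)) = 28.0179
d((-2, 14), (18, 24)) = 22.3607
d((-2, 14), (11, -22)) = 38.2753
d((-2, 14), (-2, 29)) = 15.0
d((-2, 14), (-9, -22)) = 36.6742
d((-2, 14), (21, -2)) = 28.0179
d((-2, 14), (23, -18)) = 40.6079
d((21, 30), (18, 24)) = 6.7082 <-- minimum
d((21, 30), (11, -22)) = 52.9528
d((21, 30), (-2, 29)) = 23.0217
d((21, 30), (-9, -22)) = 60.0333
d((21, 30), (21, -2)) = 32.0
d((21, 30), (23, -18)) = 48.0416
d((18, 24), (11, -22)) = 46.5296
d((18, 24), (-2, 29)) = 20.6155
d((18, 24), (-9, -22)) = 53.3385
d((18, 24), (21, -2)) = 26.1725
d((18, 24), (23, -18)) = 42.2966
d((11, -22), (-2, 29)) = 52.6308
d((11, -22), (-9, -22)) = 20.0
d((11, -22), (21, -2)) = 22.3607
d((11, -22), (23, -18)) = 12.6491
d((-2, 29), (-9, -22)) = 51.4782
d((-2, 29), (21, -2)) = 38.6005
d((-2, 29), (23, -18)) = 53.2353
d((-9, -22), (21, -2)) = 36.0555
d((-9, -22), (23, -18)) = 32.249
d((21, -2), (23, -18)) = 16.1245

Closest pair: (21, 30) and (18, 24) with distance 6.7082

The closest pair is (21, 30) and (18, 24) with Euclidean distance 6.7082. For 10 points, brute-force pairwise comparison is shown above. For large n, the divide-and-conquer algorithm (sort by x, recurse on halves, check the dividing strip) achieves O(n log n).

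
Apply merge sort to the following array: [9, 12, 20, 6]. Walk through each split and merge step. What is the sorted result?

Merge sort trace:

Split: [9, 12, 20, 6] -> [9, 12] and [20, 6]
  Split: [9, 12] -> [9] and [12]
  Merge: [9] + [12] -> [9, 12]
  Split: [20, 6] -> [20] and [6]
  Merge: [20] + [6] -> [6, 20]
Merge: [9, 12] + [6, 20] -> [6, 9, 12, 20]

Final sorted array: [6, 9, 12, 20]

The merge sort proceeds by recursively splitting the array and merging sorted halves.
After all merges, the sorted array is [6, 9, 12, 20].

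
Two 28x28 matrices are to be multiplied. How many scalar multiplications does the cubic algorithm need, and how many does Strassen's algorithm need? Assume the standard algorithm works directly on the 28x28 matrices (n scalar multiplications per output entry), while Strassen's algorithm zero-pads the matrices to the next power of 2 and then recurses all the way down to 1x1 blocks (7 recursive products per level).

Matrix multiplication for 28x28 matrices:

Strassen's algorithm requires power-of-2 dimensions. Pad 28x28 to 32x32 (next power of 2).

Standard algorithm: 28^3 = 21952 multiplications
Strassen's algorithm: 7^(log2(32)) = 7^5 = 16807 multiplications
Savings: 21952 - 16807 = 5145 multiplications

Standard: 21952 multiplications (28^3). Strassen: 16807 multiplications (7^5, after padding to 32x32). Strassen reduces 8 recursive multiplications to 7 at each level.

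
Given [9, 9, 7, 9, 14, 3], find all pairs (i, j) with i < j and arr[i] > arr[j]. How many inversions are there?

Finding inversions in [9, 9, 7, 9, 14, 3]:

(0, 2): arr[0]=9 > arr[2]=7
(0, 5): arr[0]=9 > arr[5]=3
(1, 2): arr[1]=9 > arr[2]=7
(1, 5): arr[1]=9 > arr[5]=3
(2, 5): arr[2]=7 > arr[5]=3
(3, 5): arr[3]=9 > arr[5]=3
(4, 5): arr[4]=14 > arr[5]=3

Total inversions: 7

The array has 7 inversion(s): (0,2), (0,5), (1,2), (1,5), (2,5), (3,5), (4,5). Each pair (i,j) satisfies i < j and arr[i] > arr[j].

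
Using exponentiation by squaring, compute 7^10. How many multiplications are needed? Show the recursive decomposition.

Computing 7^10 by squaring (build up from 7^1; each line after the first costs one multiplication):

7^1 = 7
7^2 = (7^1)^2 = 7^2 = 49
7^4 = (7^2)^2 = 49^2 = 2401
7^5 = 7 * 7^4 = 7 * 2401 = 16807
7^10 = (7^5)^2 = 16807^2 = 282475249

Result: 282475249
Multiplications needed: 4 (4 lines after 7^1)

7^10 = 282475249. Using exponentiation by squaring, this requires 4 multiplications. The key idea: if the exponent is even, square the half-power; if odd, multiply by the base once.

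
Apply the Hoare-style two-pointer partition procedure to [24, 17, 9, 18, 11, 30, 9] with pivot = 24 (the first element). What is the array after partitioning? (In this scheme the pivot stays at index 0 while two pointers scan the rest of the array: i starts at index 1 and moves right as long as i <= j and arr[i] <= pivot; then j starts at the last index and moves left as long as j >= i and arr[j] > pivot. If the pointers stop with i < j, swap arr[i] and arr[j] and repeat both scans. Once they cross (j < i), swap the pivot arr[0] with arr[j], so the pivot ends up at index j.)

Hoare-style two-pointer partition with pivot = 24:

Initial array: [24, 17, 9, 18, 11, 30, 9]

Pointers start at i = 1, j = 6.
i stops at index 5 (arr[5]=30 > 24), j stops at index 6 (arr[6]=9 <= 24): swap arr[5] and arr[6], array becomes [24, 17, 9, 18, 11, 9, 30]
i ends at 6, j ends at 5: the pointers have crossed (j < i), so scanning stops.

Swap pivot arr[0] with arr[5] to place pivot at position 5: [9, 17, 9, 18, 11, 24, 30]
Pivot position: 5

After partitioning with pivot 24, the array becomes [9, 17, 9, 18, 11, 24, 30]. The pivot is placed at index 5. All elements to the left of the pivot are <= 24, and all elements to the right are > 24.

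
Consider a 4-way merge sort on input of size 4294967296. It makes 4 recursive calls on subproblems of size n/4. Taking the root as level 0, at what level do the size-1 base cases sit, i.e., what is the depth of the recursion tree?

For divide and conquer with division factor 4:

Problem sizes at each level:
Level 0: 4294967296
Level 1: 1073741824
Level 2: 268435456
Level 3: 67108864
Level 4: 16777216
Level 5: 4194304
Level 6: 1048576
Level 7: 262144
Level 8: 65536
Level 9: 16384
Level 10: 4096
Level 11: 1024
Level 12: 256
Level 13: 64
Level 14: 16
Level 15: 4
Level 16: 1

The root is level 0 and the size-1 base case is level 16 (the tree spans levels 0 through 16, i.e. 17 levels counting the root), so the depth is the number of divisions: log_4(4294967296) = 16

The recursion tree depth is log_4(4294967296) = 16. At each level, the problem size is divided by 4, so it takes 16 divisions to reduce to a base case of size 1. The algorithm makes 4 recursive calls at each level.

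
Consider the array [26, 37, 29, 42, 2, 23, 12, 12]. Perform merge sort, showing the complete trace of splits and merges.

Merge sort trace:

Split: [26, 37, 29, 42, 2, 23, 12, 12] -> [26, 37, 29, 42] and [2, 23, 12, 12]
  Split: [26, 37, 29, 42] -> [26, 37] and [29, 42]
    Split: [26, 37] -> [26] and [37]
    Merge: [26] + [37] -> [26, 37]
    Split: [29, 42] -> [29] and [42]
    Merge: [29] + [42] -> [29, 42]
  Merge: [26, 37] + [29, 42] -> [26, 29, 37, 42]
  Split: [2, 23, 12, 12] -> [2, 23] and [12, 12]
    Split: [2, 23] -> [2] and [23]
    Merge: [2] + [23] -> [2, 23]
    Split: [12, 12] -> [12] and [12]
    Merge: [12] + [12] -> [12, 12]
  Merge: [2, 23] + [12, 12] -> [2, 12, 12, 23]
Merge: [26, 29, 37, 42] + [2, 12, 12, 23] -> [2, 12, 12, 23, 26, 29, 37, 42]

Final sorted array: [2, 12, 12, 23, 26, 29, 37, 42]

The merge sort proceeds by recursively splitting the array and merging sorted halves.
After all merges, the sorted array is [2, 12, 12, 23, 26, 29, 37, 42].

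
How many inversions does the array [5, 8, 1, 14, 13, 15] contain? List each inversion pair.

Finding inversions in [5, 8, 1, 14, 13, 15]:

(0, 2): arr[0]=5 > arr[2]=1
(1, 2): arr[1]=8 > arr[2]=1
(3, 4): arr[3]=14 > arr[4]=13

Total inversions: 3

The array has 3 inversion(s): (0,2), (1,2), (3,4). Each pair (i,j) satisfies i < j and arr[i] > arr[j].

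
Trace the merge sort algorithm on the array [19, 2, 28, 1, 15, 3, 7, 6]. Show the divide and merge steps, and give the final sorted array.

Merge sort trace:

Split: [19, 2, 28, 1, 15, 3, 7, 6] -> [19, 2, 28, 1] and [15, 3, 7, 6]
  Split: [19, 2, 28, 1] -> [19, 2] and [28, 1]
    Split: [19, 2] -> [19] and [2]
    Merge: [19] + [2] -> [2, 19]
    Split: [28, 1] -> [28] and [1]
    Merge: [28] + [1] -> [1, 28]
  Merge: [2, 19] + [1, 28] -> [1, 2, 19, 28]
  Split: [15, 3, 7, 6] -> [15, 3] and [7, 6]
    Split: [15, 3] -> [15] and [3]
    Merge: [15] + [3] -> [3, 15]
    Split: [7, 6] -> [7] and [6]
    Merge: [7] + [6] -> [6, 7]
  Merge: [3, 15] + [6, 7] -> [3, 6, 7, 15]
Merge: [1, 2, 19, 28] + [3, 6, 7, 15] -> [1, 2, 3, 6, 7, 15, 19, 28]

Final sorted array: [1, 2, 3, 6, 7, 15, 19, 28]

The merge sort proceeds by recursively splitting the array and merging sorted halves.
After all merges, the sorted array is [1, 2, 3, 6, 7, 15, 19, 28].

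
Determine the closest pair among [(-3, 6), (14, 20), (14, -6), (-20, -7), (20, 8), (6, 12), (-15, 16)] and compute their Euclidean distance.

Computing all pairwise distances among 7 points:

d((-3, 6), (14, 20)) = 22.0227
d((-3, 6), (14, -6)) = 20.8087
d((-3, 6), (-20, -7)) = 21.4009
d((-3, 6), (20, 8)) = 23.0868
d((-3, 6), (6, 12)) = 10.8167 <-- minimum
d((-3, 6), (-15, 16)) = 15.6205
d((14, 20), (14, -6)) = 26.0
d((14, 20), (-20, -7)) = 43.4166
d((14, 20), (20, 8)) = 13.4164
d((14, 20), (6, 12)) = 11.3137
d((14, 20), (-15, 16)) = 29.2746
d((14, -6), (-20, -7)) = 34.0147
d((14, -6), (20, 8)) = 15.2315
d((14, -6), (6, 12)) = 19.6977
d((14, -6), (-15, 16)) = 36.4005
d((-20, -7), (20, 8)) = 42.72
d((-20, -7), (6, 12)) = 32.2025
d((-20, -7), (-15, 16)) = 23.5372
d((20, 8), (6, 12)) = 14.5602
d((20, 8), (-15, 16)) = 35.9026
d((6, 12), (-15, 16)) = 21.3776

Closest pair: (-3, 6) and (6, 12) with distance 10.8167

The closest pair is (-3, 6) and (6, 12) with Euclidean distance 10.8167. For 7 points, brute-force pairwise comparison is shown above. For large n, the divide-and-conquer algorithm (sort by x, recurse on halves, check the dividing strip) achieves O(n log n).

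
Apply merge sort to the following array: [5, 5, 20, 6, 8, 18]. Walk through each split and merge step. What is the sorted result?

Merge sort trace:

Split: [5, 5, 20, 6, 8, 18] -> [5, 5, 20] and [6, 8, 18]
  Split: [5, 5, 20] -> [5] and [5, 20]
    Split: [5, 20] -> [5] and [20]
    Merge: [5] + [20] -> [5, 20]
  Merge: [5] + [5, 20] -> [5, 5, 20]
  Split: [6, 8, 18] -> [6] and [8, 18]
    Split: [8, 18] -> [8] and [18]
    Merge: [8] + [18] -> [8, 18]
  Merge: [6] + [8, 18] -> [6, 8, 18]
Merge: [5, 5, 20] + [6, 8, 18] -> [5, 5, 6, 8, 18, 20]

Final sorted array: [5, 5, 6, 8, 18, 20]

The merge sort proceeds by recursively splitting the array and merging sorted halves.
After all merges, the sorted array is [5, 5, 6, 8, 18, 20].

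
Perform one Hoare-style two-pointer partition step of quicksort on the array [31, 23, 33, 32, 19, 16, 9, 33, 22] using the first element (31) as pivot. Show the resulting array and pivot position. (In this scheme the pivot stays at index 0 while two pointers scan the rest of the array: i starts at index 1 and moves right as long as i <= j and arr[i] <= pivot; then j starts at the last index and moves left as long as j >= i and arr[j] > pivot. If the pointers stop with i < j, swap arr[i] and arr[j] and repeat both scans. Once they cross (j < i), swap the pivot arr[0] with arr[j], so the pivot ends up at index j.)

Hoare-style two-pointer partition with pivot = 31:

Initial array: [31, 23, 33, 32, 19, 16, 9, 33, 22]

Pointers start at i = 1, j = 8.
i stops at index 2 (arr[2]=33 > 31), j stops at index 8 (arr[8]=22 <= 31): swap arr[2] and arr[8], array becomes [31, 23, 22, 32, 19, 16, 9, 33, 33]
i stops at index 3 (arr[3]=32 > 31), j stops at index 6 (arr[6]=9 <= 31): swap arr[3] and arr[6], array becomes [31, 23, 22, 9, 19, 16, 32, 33, 33]
i ends at 6, j ends at 5: the pointers have crossed (j < i), so scanning stops.

Swap pivot arr[0] with arr[5] to place pivot at position 5: [16, 23, 22, 9, 19, 31, 32, 33, 33]
Pivot position: 5

After partitioning with pivot 31, the array becomes [16, 23, 22, 9, 19, 31, 32, 33, 33]. The pivot is placed at index 5. All elements to the left of the pivot are <= 31, and all elements to the right are > 31.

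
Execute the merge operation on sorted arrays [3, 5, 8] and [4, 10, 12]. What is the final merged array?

Merging process:

Compare 3 vs 4: take 3 from left. Merged: [3]
Compare 5 vs 4: take 4 from right. Merged: [3, 4]
Compare 5 vs 10: take 5 from left. Merged: [3, 4, 5]
Compare 8 vs 10: take 8 from left. Merged: [3, 4, 5, 8]
Append remaining from right: [10, 12]. Merged: [3, 4, 5, 8, 10, 12]

Final merged array: [3, 4, 5, 8, 10, 12]
Total comparisons: 4

The merged array is [3, 4, 5, 8, 10, 12], requiring 4 comparisons. The merge step runs in O(n) time where n is the total number of elements.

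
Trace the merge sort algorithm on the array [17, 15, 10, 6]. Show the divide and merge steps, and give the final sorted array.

Merge sort trace:

Split: [17, 15, 10, 6] -> [17, 15] and [10, 6]
  Split: [17, 15] -> [17] and [15]
  Merge: [17] + [15] -> [15, 17]
  Split: [10, 6] -> [10] and [6]
  Merge: [10] + [6] -> [6, 10]
Merge: [15, 17] + [6, 10] -> [6, 10, 15, 17]

Final sorted array: [6, 10, 15, 17]

The merge sort proceeds by recursively splitting the array and merging sorted halves.
After all merges, the sorted array is [6, 10, 15, 17].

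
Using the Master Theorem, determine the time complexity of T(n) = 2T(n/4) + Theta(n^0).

Master Theorem for T(n) = 2T(n/4) + O(n^0):

a = 2, b = 4, c = 0
log_b(a) = log_4(2) = 0.5000

Case 1: c = 0 < log_4(2) = 0.5000
T(n) = O(n^(log_4 2)) = O(sqrt(n))

For T(n) = 2T(n/4) + O(n^0): log_4(2) = 0.5000. This is Case 1 of the Master Theorem (c < log_b(a), work dominated by leaves), giving O(sqrt(n)).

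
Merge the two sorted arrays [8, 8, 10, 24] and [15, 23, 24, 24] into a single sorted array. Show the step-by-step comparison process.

Merging process:

Compare 8 vs 15: take 8 from left. Merged: [8]
Compare 8 vs 15: take 8 from left. Merged: [8, 8]
Compare 10 vs 15: take 10 from left. Merged: [8, 8, 10]
Compare 24 vs 15: take 15 from right. Merged: [8, 8, 10, 15]
Compare 24 vs 23: take 23 from right. Merged: [8, 8, 10, 15, 23]
Compare 24 vs 24: take 24 from left. Merged: [8, 8, 10, 15, 23, 24]
Append remaining from right: [24, 24]. Merged: [8, 8, 10, 15, 23, 24, 24, 24]

Final merged array: [8, 8, 10, 15, 23, 24, 24, 24]
Total comparisons: 6

The merged array is [8, 8, 10, 15, 23, 24, 24, 24], requiring 6 comparisons. The merge step runs in O(n) time where n is the total number of elements.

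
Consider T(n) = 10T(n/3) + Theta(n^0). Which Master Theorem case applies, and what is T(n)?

Master Theorem for T(n) = 10T(n/3) + O(n^0):

a = 10, b = 3, c = 0
log_b(a) = log_3(10) = 2.0959

Case 1: c = 0 < log_3(10) = 2.0959
T(n) = O(n^(log_3 10))

For T(n) = 10T(n/3) + O(n^0): log_3(10) = 2.0959. This is Case 1 of the Master Theorem (c < log_b(a), work dominated by leaves), giving O(n^(log_3 10)).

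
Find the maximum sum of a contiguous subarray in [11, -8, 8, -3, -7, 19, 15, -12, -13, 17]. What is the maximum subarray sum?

Using Kadane's algorithm on [11, -8, 8, -3, -7, 19, 15, -12, -13, 17]:

Scanning through the array:
Position 1 (value -8): max_ending_here = 3, max_so_far = 11
Position 2 (value 8): max_ending_here = 11, max_so_far = 11
Position 3 (value -3): max_ending_here = 8, max_so_far = 11
Position 4 (value -7): max_ending_here = 1, max_so_far = 11
Position 5 (value 19): max_ending_here = 20, max_so_far = 20
Position 6 (value 15): max_ending_here = 35, max_so_far = 35
Position 7 (value -12): max_ending_here = 23, max_so_far = 35
Position 8 (value -13): max_ending_here = 10, max_so_far = 35
Position 9 (value 17): max_ending_here = 27, max_so_far = 35

Maximum subarray: [11, -8, 8, -3, -7, 19, 15]
Maximum sum: 35

The maximum subarray is [11, -8, 8, -3, -7, 19, 15] with sum 35. This subarray runs from index 0 to index 6.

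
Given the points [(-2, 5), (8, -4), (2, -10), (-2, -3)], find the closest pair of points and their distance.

Computing all pairwise distances among 4 points:

d((-2, 5), (8, -4)) = 13.4536
d((-2, 5), (2, -10)) = 15.5242
d((-2, 5), (-2, -3)) = 8.0 <-- minimum
d((8, -4), (2, -10)) = 8.4853
d((8, -4), (-2, -3)) = 10.0499
d((2, -10), (-2, -3)) = 8.0623

Closest pair: (-2, 5) and (-2, -3) with distance 8.0

The closest pair is (-2, 5) and (-2, -3) with Euclidean distance 8.0. For 4 points, brute-force pairwise comparison is shown above. For large n, the divide-and-conquer algorithm (sort by x, recurse on halves, check the dividing strip) achieves O(n log n).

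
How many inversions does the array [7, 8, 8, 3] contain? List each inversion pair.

Finding inversions in [7, 8, 8, 3]:

(0, 3): arr[0]=7 > arr[3]=3
(1, 3): arr[1]=8 > arr[3]=3
(2, 3): arr[2]=8 > arr[3]=3

Total inversions: 3

The array has 3 inversion(s): (0,3), (1,3), (2,3). Each pair (i,j) satisfies i < j and arr[i] > arr[j].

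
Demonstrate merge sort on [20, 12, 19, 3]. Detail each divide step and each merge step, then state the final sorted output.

Merge sort trace:

Split: [20, 12, 19, 3] -> [20, 12] and [19, 3]
  Split: [20, 12] -> [20] and [12]
  Merge: [20] + [12] -> [12, 20]
  Split: [19, 3] -> [19] and [3]
  Merge: [19] + [3] -> [3, 19]
Merge: [12, 20] + [3, 19] -> [3, 12, 19, 20]

Final sorted array: [3, 12, 19, 20]

The merge sort proceeds by recursively splitting the array and merging sorted halves.
After all merges, the sorted array is [3, 12, 19, 20].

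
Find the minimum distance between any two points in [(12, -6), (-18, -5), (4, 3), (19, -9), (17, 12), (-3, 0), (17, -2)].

Computing all pairwise distances among 7 points:

d((12, -6), (-18, -5)) = 30.0167
d((12, -6), (4, 3)) = 12.0416
d((12, -6), (19, -9)) = 7.6158
d((12, -6), (17, 12)) = 18.6815
d((12, -6), (-3, 0)) = 16.1555
d((12, -6), (17, -2)) = 6.4031 <-- minimum
d((-18, -5), (4, 3)) = 23.4094
d((-18, -5), (19, -9)) = 37.2156
d((-18, -5), (17, 12)) = 38.9102
d((-18, -5), (-3, 0)) = 15.8114
d((-18, -5), (17, -2)) = 35.1283
d((4, 3), (19, -9)) = 19.2094
d((4, 3), (17, 12)) = 15.8114
d((4, 3), (-3, 0)) = 7.6158
d((4, 3), (17, -2)) = 13.9284
d((19, -9), (17, 12)) = 21.095
d((19, -9), (-3, 0)) = 23.7697
d((19, -9), (17, -2)) = 7.2801
d((17, 12), (-3, 0)) = 23.3238
d((17, 12), (17, -2)) = 14.0
d((-3, 0), (17, -2)) = 20.0998

Closest pair: (12, -6) and (17, -2) with distance 6.4031

The closest pair is (12, -6) and (17, -2) with Euclidean distance 6.4031. For 7 points, brute-force pairwise comparison is shown above. For large n, the divide-and-conquer algorithm (sort by x, recurse on halves, check the dividing strip) achieves O(n log n).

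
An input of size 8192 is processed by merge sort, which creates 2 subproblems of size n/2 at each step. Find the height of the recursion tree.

For divide and conquer with division factor 2:

Problem sizes at each level:
Level 0: 8192
Level 1: 4096
Level 2: 2048
Level 3: 1024
Level 4: 512
Level 5: 256
Level 6: 128
Level 7: 64
Level 8: 32
Level 9: 16
Level 10: 8
Level 11: 4
Level 12: 2
Level 13: 1

The root is level 0 and the size-1 base case is level 13 (the tree spans levels 0 through 13, i.e. 14 levels counting the root), so the depth is the number of divisions: log_2(8192) = 13

The recursion tree depth is log_2(8192) = 13. At each level, the problem size is divided by 2, so it takes 13 divisions to reduce to a base case of size 1. The algorithm makes 2 recursive calls at each level.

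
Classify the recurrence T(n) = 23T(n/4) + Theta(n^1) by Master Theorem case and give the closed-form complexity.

Master Theorem for T(n) = 23T(n/4) + O(n^1):

a = 23, b = 4, c = 1
log_b(a) = log_4(23) = 2.2618

Case 1: c = 1 < log_4(23) = 2.2618
T(n) = O(n^(log_4 23))

For T(n) = 23T(n/4) + O(n^1): log_4(23) = 2.2618. This is Case 1 of the Master Theorem (c < log_b(a), work dominated by leaves), giving O(n^(log_4 23)).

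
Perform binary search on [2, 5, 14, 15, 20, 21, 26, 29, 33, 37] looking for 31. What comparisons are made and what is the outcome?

Binary search for 31 in [2, 5, 14, 15, 20, 21, 26, 29, 33, 37]:

lo=0, hi=9, mid=4, arr[mid]=20 -> 20 < 31, search right half
lo=5, hi=9, mid=7, arr[mid]=29 -> 29 < 31, search right half
lo=8, hi=9, mid=8, arr[mid]=33 -> 33 > 31, search left half
lo=8 > hi=7, target 31 not found

Binary search determines that 31 is not in the array after 3 comparisons. The search space was exhausted without finding the target.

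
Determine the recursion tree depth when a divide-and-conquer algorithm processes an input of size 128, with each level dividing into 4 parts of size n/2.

For divide and conquer with division factor 2:

Problem sizes at each level:
Level 0: 128
Level 1: 64
Level 2: 32
Level 3: 16
Level 4: 8
Level 5: 4
Level 6: 2
Level 7: 1

The root is level 0 and the size-1 base case is level 7 (the tree spans levels 0 through 7, i.e. 8 levels counting the root), so the depth is the number of divisions: log_2(128) = 7

The recursion tree depth is log_2(128) = 7. At each level, the problem size is divided by 2, so it takes 7 divisions to reduce to a base case of size 1. The algorithm makes 4 recursive calls at each level.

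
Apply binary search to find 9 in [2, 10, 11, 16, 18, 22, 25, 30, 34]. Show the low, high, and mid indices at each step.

Binary search for 9 in [2, 10, 11, 16, 18, 22, 25, 30, 34]:

lo=0, hi=8, mid=4, arr[mid]=18 -> 18 > 9, search left half
lo=0, hi=3, mid=1, arr[mid]=10 -> 10 > 9, search left half
lo=0, hi=0, mid=0, arr[mid]=2 -> 2 < 9, search right half
lo=1 > hi=0, target 9 not found

Binary search determines that 9 is not in the array after 3 comparisons. The search space was exhausted without finding the target.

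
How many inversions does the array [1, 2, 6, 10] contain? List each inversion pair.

Finding inversions in [1, 2, 6, 10]:


Total inversions: 0

The array has 0 inversions. It is already sorted.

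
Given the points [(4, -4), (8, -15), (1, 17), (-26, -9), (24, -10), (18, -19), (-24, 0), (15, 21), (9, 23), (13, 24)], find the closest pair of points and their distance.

Computing all pairwise distances among 10 points:

d((4, -4), (8, -15)) = 11.7047
d((4, -4), (1, 17)) = 21.2132
d((4, -4), (-26, -9)) = 30.4138
d((4, -4), (24, -10)) = 20.8806
d((4, -4), (18, -19)) = 20.5183
d((4, -4), (-24, 0)) = 28.2843
d((4, -4), (15, 21)) = 27.313
d((4, -4), (9, 23)) = 27.4591
d((4, -4), (13, 24)) = 29.4109
d((8, -15), (1, 17)) = 32.7567
d((8, -15), (-26, -9)) = 34.5254
d((8, -15), (24, -10)) = 16.7631
d((8, -15), (18, -19)) = 10.7703
d((8, -15), (-24, 0)) = 35.3412
d((8, -15), (15, 21)) = 36.6742
d((8, -15), (9, 23)) = 38.0132
d((8, -15), (13, 24)) = 39.3192
d((1, 17), (-26, -9)) = 37.4833
d((1, 17), (24, -10)) = 35.4683
d((1, 17), (18, -19)) = 39.8121
d((1, 17), (-24, 0)) = 30.2324
d((1, 17), (15, 21)) = 14.5602
d((1, 17), (9, 23)) = 10.0
d((1, 17), (13, 24)) = 13.8924
d((-26, -9), (24, -10)) = 50.01
d((-26, -9), (18, -19)) = 45.1221
d((-26, -9), (-24, 0)) = 9.2195
d((-26, -9), (15, 21)) = 50.8035
d((-26, -9), (9, 23)) = 47.4236
d((-26, -9), (13, 24)) = 51.0882
d((24, -10), (18, -19)) = 10.8167
d((24, -10), (-24, 0)) = 49.0306
d((24, -10), (15, 21)) = 32.28
d((24, -10), (9, 23)) = 36.2491
d((24, -10), (13, 24)) = 35.7351
d((18, -19), (-24, 0)) = 46.0977
d((18, -19), (15, 21)) = 40.1123
d((18, -19), (9, 23)) = 42.9535
d((18, -19), (13, 24)) = 43.2897
d((-24, 0), (15, 21)) = 44.2945
d((-24, 0), (9, 23)) = 40.2244
d((-24, 0), (13, 24)) = 44.1022
d((15, 21), (9, 23)) = 6.3246
d((15, 21), (13, 24)) = 3.6056 <-- minimum
d((9, 23), (13, 24)) = 4.1231

Closest pair: (15, 21) and (13, 24) with distance 3.6056

The closest pair is (15, 21) and (13, 24) with Euclidean distance 3.6056. For 10 points, brute-force pairwise comparison is shown above. For large n, the divide-and-conquer algorithm (sort by x, recurse on halves, check the dividing strip) achieves O(n log n).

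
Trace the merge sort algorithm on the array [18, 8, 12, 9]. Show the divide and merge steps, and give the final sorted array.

Merge sort trace:

Split: [18, 8, 12, 9] -> [18, 8] and [12, 9]
  Split: [18, 8] -> [18] and [8]
  Merge: [18] + [8] -> [8, 18]
  Split: [12, 9] -> [12] and [9]
  Merge: [12] + [9] -> [9, 12]
Merge: [8, 18] + [9, 12] -> [8, 9, 12, 18]

Final sorted array: [8, 9, 12, 18]

The merge sort proceeds by recursively splitting the array and merging sorted halves.
After all merges, the sorted array is [8, 9, 12, 18].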